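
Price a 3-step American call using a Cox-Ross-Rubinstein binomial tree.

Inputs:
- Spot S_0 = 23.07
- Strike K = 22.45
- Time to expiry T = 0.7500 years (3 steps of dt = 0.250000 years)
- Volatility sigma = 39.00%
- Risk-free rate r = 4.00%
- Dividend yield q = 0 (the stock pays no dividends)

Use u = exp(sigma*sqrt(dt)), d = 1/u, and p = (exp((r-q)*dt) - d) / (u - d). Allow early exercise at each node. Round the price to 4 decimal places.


Answer: Price = V(0,0) = 3.9328

Derivation:
dt = T/N = 0.250000
u = exp(sigma*sqrt(dt)) = 1.215311; d = 1/u = 0.822835
p = (exp((r-q)*dt) - d) / (u - d) = 0.477011
Discount per step: exp(-r*dt) = 0.990050
Stock lattice S(k, i) with i counting down-moves:
  k=0: S(0,0) = 23.0700
  k=1: S(1,0) = 28.0372; S(1,1) = 18.9828
  k=2: S(2,0) = 34.0739; S(2,1) = 23.0700; S(2,2) = 15.6197
  k=3: S(3,0) = 41.4104; S(3,1) = 28.0372; S(3,2) = 18.9828; S(3,3) = 12.8524
Terminal payoffs V(N, i) = max(S_T - K, 0):
  V(3,0) = 18.960442; V(3,1) = 5.587224; V(3,2) = 0.000000; V(3,3) = 0.000000
Backward induction: V(k, i) = exp(-r*dt) * [p * V(k+1, i) + (1-p) * V(k+1, i+1)]; then take max(V_cont, immediate exercise) for American.
  V(2,0) = exp(-r*dt) * [p*18.960442 + (1-p)*5.587224] = 11.847328; exercise = 11.623947; V(2,0) = max -> 11.847328
  V(2,1) = exp(-r*dt) * [p*5.587224 + (1-p)*0.000000] = 2.638648; exercise = 0.620000; V(2,1) = max -> 2.638648
  V(2,2) = exp(-r*dt) * [p*0.000000 + (1-p)*0.000000] = 0.000000; exercise = 0.000000; V(2,2) = max -> 0.000000
  V(1,0) = exp(-r*dt) * [p*11.847328 + (1-p)*2.638648] = 6.961327; exercise = 5.587224; V(1,0) = max -> 6.961327
  V(1,1) = exp(-r*dt) * [p*2.638648 + (1-p)*0.000000] = 1.246140; exercise = 0.000000; V(1,1) = max -> 1.246140
  V(0,0) = exp(-r*dt) * [p*6.961327 + (1-p)*1.246140] = 3.932821; exercise = 0.620000; V(0,0) = max -> 3.932821


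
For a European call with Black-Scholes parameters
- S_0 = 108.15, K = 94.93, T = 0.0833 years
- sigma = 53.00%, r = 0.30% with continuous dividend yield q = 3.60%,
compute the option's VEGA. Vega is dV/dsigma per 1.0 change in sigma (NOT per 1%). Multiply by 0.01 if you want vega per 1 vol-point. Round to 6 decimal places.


Answer: Vega = 8.199769

Derivation:
d1 = 0.9108484856; d2 = 0.7578812669
phi(d1) = 0.2634844265; exp(-qT) = 0.9970056919; exp(-rT) = 0.9997501312
Vega = S * exp(-qT) * phi(d1) * sqrt(T) = 108.1500 * 0.9970056919 * 0.2634844265 * 0.2886173938 = 8.199769


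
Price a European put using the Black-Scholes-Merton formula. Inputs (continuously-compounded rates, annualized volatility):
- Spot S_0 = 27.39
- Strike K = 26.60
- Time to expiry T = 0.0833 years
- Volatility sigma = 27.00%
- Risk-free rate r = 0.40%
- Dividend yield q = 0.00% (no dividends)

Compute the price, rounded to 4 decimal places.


Answer: Price = 0.4992

Derivation:
d1 = (ln(S/K) + (r - q + 0.5*sigma^2) * T) / (sigma * sqrt(T)) = 0.41880708
d2 = d1 - sigma * sqrt(T) = 0.34088039
exp(-rT) = 0.99966686; exp(-qT) = 1.00000000
P = K * exp(-rT) * N(-d2) - S_0 * exp(-qT) * N(-d1)
N(-d1) = 0.33767856; N(-d2) = 0.36659681
P = 26.6000 * 0.99966686 * 0.36659681 - 27.3900 * 1.00000000 * 0.33767856 = 0.4992


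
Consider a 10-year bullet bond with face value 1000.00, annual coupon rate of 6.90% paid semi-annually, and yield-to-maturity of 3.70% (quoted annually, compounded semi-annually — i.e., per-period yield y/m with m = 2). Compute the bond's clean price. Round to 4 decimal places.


Answer: Price = 1265.4499

Derivation:
Coupon per period c = face * coupon_rate / m = 34.500000
Periods per year m = 2; per-period yield y/m = 0.018500
Number of cashflows N = 20
Cashflows (t years, CF_t, discount factor 1/(1+y/m)^(m*t), PV):
  t = 0.5000: CF_t = 34.500000, DF = 0.981836, PV = 33.873343
  t = 1.0000: CF_t = 34.500000, DF = 0.964002, PV = 33.258069
  t = 1.5000: CF_t = 34.500000, DF = 0.946492, PV = 32.653970
  t = 2.0000: CF_t = 34.500000, DF = 0.929300, PV = 32.060845
  t = 2.5000: CF_t = 34.500000, DF = 0.912420, PV = 31.478493
  t = 3.0000: CF_t = 34.500000, DF = 0.895847, PV = 30.906718
  t = 3.5000: CF_t = 34.500000, DF = 0.879575, PV = 30.345330
  t = 4.0000: CF_t = 34.500000, DF = 0.863598, PV = 29.794138
  t = 4.5000: CF_t = 34.500000, DF = 0.847912, PV = 29.252959
  t = 5.0000: CF_t = 34.500000, DF = 0.832510, PV = 28.721609
  t = 5.5000: CF_t = 34.500000, DF = 0.817389, PV = 28.199910
  t = 6.0000: CF_t = 34.500000, DF = 0.802542, PV = 27.687688
  t = 6.5000: CF_t = 34.500000, DF = 0.787964, PV = 27.184770
  t = 7.0000: CF_t = 34.500000, DF = 0.773652, PV = 26.690987
  t = 7.5000: CF_t = 34.500000, DF = 0.759599, PV = 26.206172
  t = 8.0000: CF_t = 34.500000, DF = 0.745802, PV = 25.730164
  t = 8.5000: CF_t = 34.500000, DF = 0.732255, PV = 25.262803
  t = 9.0000: CF_t = 34.500000, DF = 0.718954, PV = 24.803930
  t = 9.5000: CF_t = 34.500000, DF = 0.705895, PV = 24.353392
  t = 10.0000: CF_t = 1034.500000, DF = 0.693074, PV = 716.984601
Price P = sum_t PV_t = 1265.449891


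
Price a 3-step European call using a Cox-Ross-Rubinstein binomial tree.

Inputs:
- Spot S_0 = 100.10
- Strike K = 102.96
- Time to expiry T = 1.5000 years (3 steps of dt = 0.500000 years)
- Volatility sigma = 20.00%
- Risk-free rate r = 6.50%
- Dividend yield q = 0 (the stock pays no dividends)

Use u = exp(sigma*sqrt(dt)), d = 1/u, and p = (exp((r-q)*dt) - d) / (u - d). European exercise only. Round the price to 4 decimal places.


dt = T/N = 0.500000
u = exp(sigma*sqrt(dt)) = 1.151910; d = 1/u = 0.868123
p = (exp((r-q)*dt) - d) / (u - d) = 0.581108
Discount per step: exp(-r*dt) = 0.968022
Stock lattice S(k, i) with i counting down-moves:
  k=0: S(0,0) = 100.1000
  k=1: S(1,0) = 115.3062; S(1,1) = 86.8992
  k=2: S(2,0) = 132.8223; S(2,1) = 100.1000; S(2,2) = 75.4392
  k=3: S(3,0) = 152.9994; S(3,1) = 115.3062; S(3,2) = 86.8992; S(3,3) = 65.4905
Terminal payoffs V(N, i) = max(S_T - K, 0):
  V(3,0) = 50.039363; V(3,1) = 12.346182; V(3,2) = 0.000000; V(3,3) = 0.000000
Backward induction: V(k, i) = exp(-r*dt) * [p * V(k+1, i) + (1-p) * V(k+1, i+1)].
  V(2,0) = exp(-r*dt) * [p*50.039363 + (1-p)*12.346182] = 33.154742
  V(2,1) = exp(-r*dt) * [p*12.346182 + (1-p)*0.000000] = 6.945038
  V(2,2) = exp(-r*dt) * [p*0.000000 + (1-p)*0.000000] = 0.000000
  V(1,0) = exp(-r*dt) * [p*33.154742 + (1-p)*6.945038] = 21.466570
  V(1,1) = exp(-r*dt) * [p*6.945038 + (1-p)*0.000000] = 3.906758
  V(0,0) = exp(-r*dt) * [p*21.466570 + (1-p)*3.906758] = 13.659665

Answer: Price = V(0,0) = 13.6597


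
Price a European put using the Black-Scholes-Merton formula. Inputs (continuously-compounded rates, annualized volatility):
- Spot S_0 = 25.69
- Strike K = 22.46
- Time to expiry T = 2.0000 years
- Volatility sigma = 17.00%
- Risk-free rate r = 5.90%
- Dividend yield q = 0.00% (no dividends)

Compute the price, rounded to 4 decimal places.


d1 = (ln(S/K) + (r - q + 0.5*sigma^2) * T) / (sigma * sqrt(T)) = 1.16991175
d2 = d1 - sigma * sqrt(T) = 0.92949545
exp(-rT) = 0.88869605; exp(-qT) = 1.00000000
P = K * exp(-rT) * N(-d2) - S_0 * exp(-qT) * N(-d1)
N(-d1) = 0.12101824; N(-d2) = 0.17631619
P = 22.4600 * 0.88869605 * 0.17631619 - 25.6900 * 1.00000000 * 0.12101824 = 0.4103

Answer: Price = 0.4103


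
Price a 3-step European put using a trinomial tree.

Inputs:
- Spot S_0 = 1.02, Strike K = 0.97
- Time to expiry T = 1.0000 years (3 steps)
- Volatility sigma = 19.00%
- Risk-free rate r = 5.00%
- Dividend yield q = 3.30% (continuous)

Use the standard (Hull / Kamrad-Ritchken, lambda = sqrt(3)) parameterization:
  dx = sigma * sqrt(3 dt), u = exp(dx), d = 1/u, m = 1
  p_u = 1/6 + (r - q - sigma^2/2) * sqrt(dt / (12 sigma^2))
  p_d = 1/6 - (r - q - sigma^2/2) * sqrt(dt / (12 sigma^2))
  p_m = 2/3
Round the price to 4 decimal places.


Answer: Price = V(0,0) = 0.0449

Derivation:
dt = T/N = 0.333333; dx = sigma*sqrt(3*dt) = 0.190000
u = exp(dx) = 1.209250; d = 1/u = 0.826959
p_u = 0.165746, p_m = 0.666667, p_d = 0.167588
Discount per step: exp(-r*dt) = 0.983471
Stock lattice S(k, j) with j the centered position index:
  k=0: S(0,+0) = 1.0200
  k=1: S(1,-1) = 0.8435; S(1,+0) = 1.0200; S(1,+1) = 1.2334
  k=2: S(2,-2) = 0.6975; S(2,-1) = 0.8435; S(2,+0) = 1.0200; S(2,+1) = 1.2334; S(2,+2) = 1.4915
  k=3: S(3,-3) = 0.5768; S(3,-2) = 0.6975; S(3,-1) = 0.8435; S(3,+0) = 1.0200; S(3,+1) = 1.2334; S(3,+2) = 1.4915; S(3,+3) = 1.8036
Terminal payoffs V(N, j) = max(K - S_T, 0):
  V(3,-3) = 0.393164; V(3,-2) = 0.272461; V(3,-1) = 0.126502; V(3,+0) = 0.000000; V(3,+1) = 0.000000; V(3,+2) = 0.000000; V(3,+3) = 0.000000
Backward induction: V(k, j) = exp(-r*dt) * [p_u * V(k+1, j+1) + p_m * V(k+1, j) + p_d * V(k+1, j-1)]
  V(2,-2) = exp(-r*dt) * [p_u*0.126502 + p_m*0.272461 + p_d*0.393164] = 0.264060
  V(2,-1) = exp(-r*dt) * [p_u*0.000000 + p_m*0.126502 + p_d*0.272461] = 0.127847
  V(2,+0) = exp(-r*dt) * [p_u*0.000000 + p_m*0.000000 + p_d*0.126502] = 0.020850
  V(2,+1) = exp(-r*dt) * [p_u*0.000000 + p_m*0.000000 + p_d*0.000000] = 0.000000
  V(2,+2) = exp(-r*dt) * [p_u*0.000000 + p_m*0.000000 + p_d*0.000000] = 0.000000
  V(1,-1) = exp(-r*dt) * [p_u*0.020850 + p_m*0.127847 + p_d*0.264060] = 0.130743
  V(1,+0) = exp(-r*dt) * [p_u*0.000000 + p_m*0.020850 + p_d*0.127847] = 0.034742
  V(1,+1) = exp(-r*dt) * [p_u*0.000000 + p_m*0.000000 + p_d*0.020850] = 0.003436
  V(0,+0) = exp(-r*dt) * [p_u*0.003436 + p_m*0.034742 + p_d*0.130743] = 0.044887


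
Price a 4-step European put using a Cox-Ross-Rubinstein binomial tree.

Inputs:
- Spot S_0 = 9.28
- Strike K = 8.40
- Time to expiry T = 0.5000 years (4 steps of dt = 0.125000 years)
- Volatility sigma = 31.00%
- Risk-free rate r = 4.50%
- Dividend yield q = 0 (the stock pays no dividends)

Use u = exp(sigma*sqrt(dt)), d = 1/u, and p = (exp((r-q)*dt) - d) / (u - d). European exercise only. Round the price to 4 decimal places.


Answer: Price = V(0,0) = 0.3825

Derivation:
dt = T/N = 0.125000
u = exp(sigma*sqrt(dt)) = 1.115833; d = 1/u = 0.896191
p = (exp((r-q)*dt) - d) / (u - d) = 0.498309
Discount per step: exp(-r*dt) = 0.994391
Stock lattice S(k, i) with i counting down-moves:
  k=0: S(0,0) = 9.2800
  k=1: S(1,0) = 10.3549; S(1,1) = 8.3167
  k=2: S(2,0) = 11.5544; S(2,1) = 9.2800; S(2,2) = 7.4533
  k=3: S(3,0) = 12.8928; S(3,1) = 10.3549; S(3,2) = 8.3167; S(3,3) = 6.6796
  k=4: S(4,0) = 14.3862; S(4,1) = 11.5544; S(4,2) = 9.2800; S(4,3) = 7.4533; S(4,4) = 5.9862
Terminal payoffs V(N, i) = max(K - S_T, 0):
  V(4,0) = 0.000000; V(4,1) = 0.000000; V(4,2) = 0.000000; V(4,3) = 0.946688; V(4,4) = 2.413809
Backward induction: V(k, i) = exp(-r*dt) * [p * V(k+1, i) + (1-p) * V(k+1, i+1)].
  V(3,0) = exp(-r*dt) * [p*0.000000 + (1-p)*0.000000] = 0.000000
  V(3,1) = exp(-r*dt) * [p*0.000000 + (1-p)*0.000000] = 0.000000
  V(3,2) = exp(-r*dt) * [p*0.000000 + (1-p)*0.946688] = 0.472281
  V(3,3) = exp(-r*dt) * [p*0.946688 + (1-p)*2.413809] = 1.673291
  V(2,0) = exp(-r*dt) * [p*0.000000 + (1-p)*0.000000] = 0.000000
  V(2,1) = exp(-r*dt) * [p*0.000000 + (1-p)*0.472281] = 0.235610
  V(2,2) = exp(-r*dt) * [p*0.472281 + (1-p)*1.673291] = 1.068788
  V(1,0) = exp(-r*dt) * [p*0.000000 + (1-p)*0.235610] = 0.117540
  V(1,1) = exp(-r*dt) * [p*0.235610 + (1-p)*1.068788] = 0.649942
  V(0,0) = exp(-r*dt) * [p*0.117540 + (1-p)*0.649942] = 0.382484


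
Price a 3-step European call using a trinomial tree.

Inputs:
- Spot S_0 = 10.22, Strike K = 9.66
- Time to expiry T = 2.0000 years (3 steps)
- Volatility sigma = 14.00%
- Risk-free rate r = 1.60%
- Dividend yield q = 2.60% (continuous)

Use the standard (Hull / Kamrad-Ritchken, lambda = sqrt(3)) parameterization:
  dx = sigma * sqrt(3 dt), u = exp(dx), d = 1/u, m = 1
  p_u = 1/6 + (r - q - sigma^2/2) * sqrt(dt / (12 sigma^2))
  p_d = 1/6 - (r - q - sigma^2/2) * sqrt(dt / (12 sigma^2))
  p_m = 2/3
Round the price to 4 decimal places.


Answer: Price = V(0,0) = 0.9397

Derivation:
dt = T/N = 0.666667; dx = sigma*sqrt(3*dt) = 0.197990
u = exp(dx) = 1.218950; d = 1/u = 0.820378
p_u = 0.133332, p_m = 0.666667, p_d = 0.200002
Discount per step: exp(-r*dt) = 0.989390
Stock lattice S(k, j) with j the centered position index:
  k=0: S(0,+0) = 10.2200
  k=1: S(1,-1) = 8.3843; S(1,+0) = 10.2200; S(1,+1) = 12.4577
  k=2: S(2,-2) = 6.8783; S(2,-1) = 8.3843; S(2,+0) = 10.2200; S(2,+1) = 12.4577; S(2,+2) = 15.1853
  k=3: S(3,-3) = 5.6428; S(3,-2) = 6.8783; S(3,-1) = 8.3843; S(3,+0) = 10.2200; S(3,+1) = 12.4577; S(3,+2) = 15.1853; S(3,+3) = 18.5101
Terminal payoffs V(N, j) = max(S_T - K, 0):
  V(3,-3) = 0.000000; V(3,-2) = 0.000000; V(3,-1) = 0.000000; V(3,+0) = 0.560000; V(3,+1) = 2.797670; V(3,+2) = 5.525278; V(3,+3) = 8.850095
Backward induction: V(k, j) = exp(-r*dt) * [p_u * V(k+1, j+1) + p_m * V(k+1, j) + p_d * V(k+1, j-1)]
  V(2,-2) = exp(-r*dt) * [p_u*0.000000 + p_m*0.000000 + p_d*0.000000] = 0.000000
  V(2,-1) = exp(-r*dt) * [p_u*0.560000 + p_m*0.000000 + p_d*0.000000] = 0.073874
  V(2,+0) = exp(-r*dt) * [p_u*2.797670 + p_m*0.560000 + p_d*0.000000] = 0.738432
  V(2,+1) = exp(-r*dt) * [p_u*5.525278 + p_m*2.797670 + p_d*0.560000] = 2.685015
  V(2,+2) = exp(-r*dt) * [p_u*8.850095 + p_m*5.525278 + p_d*2.797670] = 5.365516
  V(1,-1) = exp(-r*dt) * [p_u*0.738432 + p_m*0.073874 + p_d*0.000000] = 0.146138
  V(1,+0) = exp(-r*dt) * [p_u*2.685015 + p_m*0.738432 + p_d*0.073874] = 0.855882
  V(1,+1) = exp(-r*dt) * [p_u*5.365516 + p_m*2.685015 + p_d*0.738432] = 2.624942
  V(0,+0) = exp(-r*dt) * [p_u*2.624942 + p_m*0.855882 + p_d*0.146138] = 0.939726


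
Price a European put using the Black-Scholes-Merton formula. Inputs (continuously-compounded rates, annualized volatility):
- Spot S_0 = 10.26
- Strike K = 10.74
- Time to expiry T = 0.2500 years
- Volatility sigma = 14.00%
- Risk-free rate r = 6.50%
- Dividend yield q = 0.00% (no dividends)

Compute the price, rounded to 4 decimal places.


Answer: Price = 0.4696

Derivation:
d1 = (ln(S/K) + (r - q + 0.5*sigma^2) * T) / (sigma * sqrt(T)) = -0.38603213
d2 = d1 - sigma * sqrt(T) = -0.45603213
exp(-rT) = 0.98388132; exp(-qT) = 1.00000000
P = K * exp(-rT) * N(-d2) - S_0 * exp(-qT) * N(-d1)
N(-d1) = 0.65026356; N(-d2) = 0.67581656
P = 10.7400 * 0.98388132 * 0.67581656 - 10.2600 * 1.00000000 * 0.65026356 = 0.4696


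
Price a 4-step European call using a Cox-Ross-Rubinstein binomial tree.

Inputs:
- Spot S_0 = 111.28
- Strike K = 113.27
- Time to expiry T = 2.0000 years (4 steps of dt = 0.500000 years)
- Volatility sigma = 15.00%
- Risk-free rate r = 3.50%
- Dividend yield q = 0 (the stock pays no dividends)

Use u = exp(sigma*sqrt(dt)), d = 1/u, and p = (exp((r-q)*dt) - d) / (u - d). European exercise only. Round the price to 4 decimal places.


dt = T/N = 0.500000
u = exp(sigma*sqrt(dt)) = 1.111895; d = 1/u = 0.899365
p = (exp((r-q)*dt) - d) / (u - d) = 0.556574
Discount per step: exp(-r*dt) = 0.982652
Stock lattice S(k, i) with i counting down-moves:
  k=0: S(0,0) = 111.2800
  k=1: S(1,0) = 123.7317; S(1,1) = 100.0814
  k=2: S(2,0) = 137.5767; S(2,1) = 111.2800; S(2,2) = 90.0097
  k=3: S(3,0) = 152.9709; S(3,1) = 123.7317; S(3,2) = 100.0814; S(3,3) = 80.9516
  k=4: S(4,0) = 170.0876; S(4,1) = 137.5767; S(4,2) = 111.2800; S(4,3) = 90.0097; S(4,4) = 72.8051
Terminal payoffs V(N, i) = max(S_T - K, 0):
  V(4,0) = 56.817603; V(4,1) = 24.306700; V(4,2) = 0.000000; V(4,3) = 0.000000; V(4,4) = 0.000000
Backward induction: V(k, i) = exp(-r*dt) * [p * V(k+1, i) + (1-p) * V(k+1, i+1)].
  V(3,0) = exp(-r*dt) * [p*56.817603 + (1-p)*24.306700] = 41.665865
  V(3,1) = exp(-r*dt) * [p*24.306700 + (1-p)*0.000000] = 13.293797
  V(3,2) = exp(-r*dt) * [p*0.000000 + (1-p)*0.000000] = 0.000000
  V(3,3) = exp(-r*dt) * [p*0.000000 + (1-p)*0.000000] = 0.000000
  V(2,0) = exp(-r*dt) * [p*41.665865 + (1-p)*13.293797] = 28.580403
  V(2,1) = exp(-r*dt) * [p*13.293797 + (1-p)*0.000000] = 7.270630
  V(2,2) = exp(-r*dt) * [p*0.000000 + (1-p)*0.000000] = 0.000000
  V(1,0) = exp(-r*dt) * [p*28.580403 + (1-p)*7.270630] = 18.799221
  V(1,1) = exp(-r*dt) * [p*7.270630 + (1-p)*0.000000] = 3.976446
  V(0,0) = exp(-r*dt) * [p*18.799221 + (1-p)*3.976446] = 12.014322

Answer: Price = V(0,0) = 12.0143


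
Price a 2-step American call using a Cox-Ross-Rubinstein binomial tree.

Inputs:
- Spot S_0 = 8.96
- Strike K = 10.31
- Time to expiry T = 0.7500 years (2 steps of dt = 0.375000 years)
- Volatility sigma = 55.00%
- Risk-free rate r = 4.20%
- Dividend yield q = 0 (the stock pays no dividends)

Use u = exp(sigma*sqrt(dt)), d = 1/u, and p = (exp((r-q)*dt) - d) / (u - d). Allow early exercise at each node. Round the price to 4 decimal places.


Answer: Price = V(0,0) = 1.3608

Derivation:
dt = T/N = 0.375000
u = exp(sigma*sqrt(dt)) = 1.400466; d = 1/u = 0.714048
p = (exp((r-q)*dt) - d) / (u - d) = 0.439713
Discount per step: exp(-r*dt) = 0.984373
Stock lattice S(k, i) with i counting down-moves:
  k=0: S(0,0) = 8.9600
  k=1: S(1,0) = 12.5482; S(1,1) = 6.3979
  k=2: S(2,0) = 17.5733; S(2,1) = 8.9600; S(2,2) = 4.5684
Terminal payoffs V(N, i) = max(S_T - K, 0):
  V(2,0) = 7.263286; V(2,1) = 0.000000; V(2,2) = 0.000000
Backward induction: V(k, i) = exp(-r*dt) * [p * V(k+1, i) + (1-p) * V(k+1, i+1)]; then take max(V_cont, immediate exercise) for American.
  V(1,0) = exp(-r*dt) * [p*7.263286 + (1-p)*0.000000] = 3.143851; exercise = 2.238173; V(1,0) = max -> 3.143851
  V(1,1) = exp(-r*dt) * [p*0.000000 + (1-p)*0.000000] = 0.000000; exercise = 0.000000; V(1,1) = max -> 0.000000
  V(0,0) = exp(-r*dt) * [p*3.143851 + (1-p)*0.000000] = 1.360789; exercise = 0.000000; V(0,0) = max -> 1.360789


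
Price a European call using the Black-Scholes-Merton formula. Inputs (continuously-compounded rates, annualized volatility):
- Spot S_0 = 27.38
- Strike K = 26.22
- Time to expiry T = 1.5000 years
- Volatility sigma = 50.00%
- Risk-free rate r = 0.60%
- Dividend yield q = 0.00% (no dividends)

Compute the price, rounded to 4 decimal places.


Answer: Price = 7.1383

Derivation:
d1 = (ln(S/K) + (r - q + 0.5*sigma^2) * T) / (sigma * sqrt(T)) = 0.39157599
d2 = d1 - sigma * sqrt(T) = -0.22079645
exp(-rT) = 0.99104038; exp(-qT) = 1.00000000
C = S_0 * exp(-qT) * N(d1) - K * exp(-rT) * N(d2)
N(d1) = 0.65231423; N(d2) = 0.41262546
C = 27.3800 * 1.00000000 * 0.65231423 - 26.2200 * 0.99104038 * 0.41262546 = 7.1383


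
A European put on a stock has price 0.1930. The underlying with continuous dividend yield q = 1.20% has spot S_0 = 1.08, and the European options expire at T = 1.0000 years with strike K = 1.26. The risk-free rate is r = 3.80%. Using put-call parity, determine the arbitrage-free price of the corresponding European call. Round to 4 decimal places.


Put-call parity: C - P = S_0 * exp(-qT) - K * exp(-rT).
S_0 * exp(-qT) = 1.0800 * 0.98807171 = 1.06711745
K * exp(-rT) = 1.2600 * 0.96271294 = 1.21301831
C = P + S*exp(-qT) - K*exp(-rT)
C = 0.1930 + 1.06711745 - 1.21301831 = 0.0471

Answer: Call price = 0.0471


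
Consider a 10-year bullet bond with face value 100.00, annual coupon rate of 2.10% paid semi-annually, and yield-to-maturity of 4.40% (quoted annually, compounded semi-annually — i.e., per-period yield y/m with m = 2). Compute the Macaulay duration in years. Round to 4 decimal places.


Coupon per period c = face * coupon_rate / m = 1.050000
Periods per year m = 2; per-period yield y/m = 0.022000
Number of cashflows N = 20
Cashflows (t years, CF_t, discount factor 1/(1+y/m)^(m*t), PV):
  t = 0.5000: CF_t = 1.050000, DF = 0.978474, PV = 1.027397
  t = 1.0000: CF_t = 1.050000, DF = 0.957411, PV = 1.005281
  t = 1.5000: CF_t = 1.050000, DF = 0.936801, PV = 0.983641
  t = 2.0000: CF_t = 1.050000, DF = 0.916635, PV = 0.962467
  t = 2.5000: CF_t = 1.050000, DF = 0.896903, PV = 0.941748
  t = 3.0000: CF_t = 1.050000, DF = 0.877596, PV = 0.921476
  t = 3.5000: CF_t = 1.050000, DF = 0.858704, PV = 0.901640
  t = 4.0000: CF_t = 1.050000, DF = 0.840220, PV = 0.882231
  t = 4.5000: CF_t = 1.050000, DF = 0.822133, PV = 0.863239
  t = 5.0000: CF_t = 1.050000, DF = 0.804435, PV = 0.844657
  t = 5.5000: CF_t = 1.050000, DF = 0.787119, PV = 0.826474
  t = 6.0000: CF_t = 1.050000, DF = 0.770175, PV = 0.808683
  t = 6.5000: CF_t = 1.050000, DF = 0.753596, PV = 0.791275
  t = 7.0000: CF_t = 1.050000, DF = 0.737373, PV = 0.774242
  t = 7.5000: CF_t = 1.050000, DF = 0.721500, PV = 0.757575
  t = 8.0000: CF_t = 1.050000, DF = 0.705969, PV = 0.741268
  t = 8.5000: CF_t = 1.050000, DF = 0.690772, PV = 0.725311
  t = 9.0000: CF_t = 1.050000, DF = 0.675902, PV = 0.709697
  t = 9.5000: CF_t = 1.050000, DF = 0.661352, PV = 0.694420
  t = 10.0000: CF_t = 101.050000, DF = 0.647116, PV = 65.391064
Price P = sum_t PV_t = 81.553787
Macaulay numerator sum_t t * PV_t:
  t * PV_t at t = 0.5000: 0.513699
  t * PV_t at t = 1.0000: 1.005281
  t * PV_t at t = 1.5000: 1.475461
  t * PV_t at t = 2.0000: 1.924933
  t * PV_t at t = 2.5000: 2.354371
  t * PV_t at t = 3.0000: 2.764427
  t * PV_t at t = 3.5000: 3.155739
  t * PV_t at t = 4.0000: 3.528923
  t * PV_t at t = 4.5000: 3.884577
  t * PV_t at t = 5.0000: 4.223285
  t * PV_t at t = 5.5000: 4.545610
  t * PV_t at t = 6.0000: 4.852101
  t * PV_t at t = 6.5000: 5.143290
  t * PV_t at t = 7.0000: 5.419694
  t * PV_t at t = 7.5000: 5.681815
  t * PV_t at t = 8.0000: 5.930140
  t * PV_t at t = 8.5000: 6.165141
  t * PV_t at t = 9.0000: 6.387276
  t * PV_t at t = 9.5000: 6.596991
  t * PV_t at t = 10.0000: 653.910637
Macaulay duration D = (sum_t t * PV_t) / P = 729.463390 / 81.553787 = 8.944568

Answer: Macaulay duration = 8.9446 years


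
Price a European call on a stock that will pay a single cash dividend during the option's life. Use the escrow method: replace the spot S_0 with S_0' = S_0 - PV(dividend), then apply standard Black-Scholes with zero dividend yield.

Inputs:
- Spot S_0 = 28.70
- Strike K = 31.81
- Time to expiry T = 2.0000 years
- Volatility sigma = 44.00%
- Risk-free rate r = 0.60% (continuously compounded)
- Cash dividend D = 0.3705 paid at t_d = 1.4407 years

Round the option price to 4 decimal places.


Answer: Price = 5.8489

Derivation:
PV(D) = D * exp(-r * t_d) = 0.3705 * 0.99139305 = 0.36731113
S_0' = S_0 - PV(D) = 28.7000 - 0.36731113 = 28.33268887
d1 = (ln(S_0'/K) + (r + sigma^2/2)*T) / (sigma*sqrt(T)) = 0.14437114
d2 = d1 - sigma*sqrt(T) = -0.47788283
exp(-rT) = 0.98807171
N(d1) = 0.55739630; N(d2) = 0.31636680
C = S_0' * N(d1) - K * exp(-rT) * N(d2) = 28.33268887 * 0.55739630 - 31.8100 * 0.98807171 * 0.31636680 = 5.8489


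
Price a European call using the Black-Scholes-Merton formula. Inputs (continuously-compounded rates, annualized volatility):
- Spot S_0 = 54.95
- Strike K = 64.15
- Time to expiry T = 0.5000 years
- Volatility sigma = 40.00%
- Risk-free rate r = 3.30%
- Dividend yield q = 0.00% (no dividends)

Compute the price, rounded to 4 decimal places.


Answer: Price = 3.3344

Derivation:
d1 = (ln(S/K) + (r - q + 0.5*sigma^2) * T) / (sigma * sqrt(T)) = -0.34754443
d2 = d1 - sigma * sqrt(T) = -0.63038715
exp(-rT) = 0.98363538; exp(-qT) = 1.00000000
C = S_0 * exp(-qT) * N(d1) - K * exp(-rT) * N(d2)
N(d1) = 0.36409117; N(d2) = 0.26422066
C = 54.9500 * 1.00000000 * 0.36409117 - 64.1500 * 0.98363538 * 0.26422066 = 3.3344


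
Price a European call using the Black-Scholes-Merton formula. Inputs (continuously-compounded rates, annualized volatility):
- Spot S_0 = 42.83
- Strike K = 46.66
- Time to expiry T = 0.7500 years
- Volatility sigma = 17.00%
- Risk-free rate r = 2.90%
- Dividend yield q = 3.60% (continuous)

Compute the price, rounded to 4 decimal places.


Answer: Price = 1.0515

Derivation:
d1 = (ln(S/K) + (r - q + 0.5*sigma^2) * T) / (sigma * sqrt(T)) = -0.54380265
d2 = d1 - sigma * sqrt(T) = -0.69102697
exp(-rT) = 0.97848483; exp(-qT) = 0.97336124
C = S_0 * exp(-qT) * N(d1) - K * exp(-rT) * N(d2)
N(d1) = 0.29328864; N(d2) = 0.24477430
C = 42.8300 * 0.97336124 * 0.29328864 - 46.6600 * 0.97848483 * 0.24477430 = 1.0515


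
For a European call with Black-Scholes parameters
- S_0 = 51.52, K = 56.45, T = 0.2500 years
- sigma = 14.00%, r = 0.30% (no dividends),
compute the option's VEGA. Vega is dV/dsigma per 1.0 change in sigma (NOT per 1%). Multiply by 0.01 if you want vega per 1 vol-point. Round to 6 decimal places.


Answer: Vega = 4.647598

Derivation:
d1 = -1.2597886971; d2 = -1.3297886971
phi(d1) = 0.1804191879; exp(-qT) = 1.0000000000; exp(-rT) = 0.9992502812
Vega = S * exp(-qT) * phi(d1) * sqrt(T) = 51.5200 * 1.0000000000 * 0.1804191879 * 0.5000000000 = 4.647598


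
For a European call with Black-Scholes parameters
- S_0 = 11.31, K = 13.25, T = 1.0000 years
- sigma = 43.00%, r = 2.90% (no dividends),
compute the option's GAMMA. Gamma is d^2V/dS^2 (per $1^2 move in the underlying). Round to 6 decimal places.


d1 = -0.0857215402; d2 = -0.5157215402
phi(d1) = 0.3974792194; exp(-qT) = 1.0000000000; exp(-rT) = 0.9714164645
Gamma = exp(-qT) * phi(d1) / (S * sigma * sqrt(T)) = 1.0000000000 * 0.3974792194 / (11.3100 * 0.4300 * 1.0000000000) = 0.081730

Answer: Gamma = 0.081730


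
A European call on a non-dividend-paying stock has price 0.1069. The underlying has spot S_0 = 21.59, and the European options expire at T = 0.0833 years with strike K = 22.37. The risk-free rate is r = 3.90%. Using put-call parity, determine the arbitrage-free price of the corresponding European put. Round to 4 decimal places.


Put-call parity: C - P = S_0 * exp(-qT) - K * exp(-rT).
S_0 * exp(-qT) = 21.5900 * 1.00000000 = 21.59000000
K * exp(-rT) = 22.3700 * 0.99675657 = 22.29744450
P = C - S*exp(-qT) + K*exp(-rT)
P = 0.1069 - 21.59000000 + 22.29744450 = 0.8143

Answer: Put price = 0.8143


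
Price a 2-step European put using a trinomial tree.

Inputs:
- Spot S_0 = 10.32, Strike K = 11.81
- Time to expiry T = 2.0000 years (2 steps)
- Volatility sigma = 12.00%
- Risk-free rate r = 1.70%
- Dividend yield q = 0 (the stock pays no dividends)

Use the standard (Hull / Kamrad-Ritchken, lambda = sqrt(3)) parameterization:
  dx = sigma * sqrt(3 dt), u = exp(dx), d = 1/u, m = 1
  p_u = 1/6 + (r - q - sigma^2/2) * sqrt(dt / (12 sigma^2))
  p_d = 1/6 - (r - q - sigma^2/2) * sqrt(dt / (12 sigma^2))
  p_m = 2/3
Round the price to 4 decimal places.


dt = T/N = 1.000000; dx = sigma*sqrt(3*dt) = 0.207846
u = exp(dx) = 1.231024; d = 1/u = 0.812332
p_u = 0.190242, p_m = 0.666667, p_d = 0.143092
Discount per step: exp(-r*dt) = 0.983144
Stock lattice S(k, j) with j the centered position index:
  k=0: S(0,+0) = 10.3200
  k=1: S(1,-1) = 8.3833; S(1,+0) = 10.3200; S(1,+1) = 12.7042
  k=2: S(2,-2) = 6.8100; S(2,-1) = 8.3833; S(2,+0) = 10.3200; S(2,+1) = 12.7042; S(2,+2) = 15.6391
Terminal payoffs V(N, j) = max(K - S_T, 0):
  V(2,-2) = 5.000004; V(2,-1) = 3.426733; V(2,+0) = 1.490000; V(2,+1) = 0.000000; V(2,+2) = 0.000000
Backward induction: V(k, j) = exp(-r*dt) * [p_u * V(k+1, j+1) + p_m * V(k+1, j) + p_d * V(k+1, j-1)]
  V(1,-1) = exp(-r*dt) * [p_u*1.490000 + p_m*3.426733 + p_d*5.000004] = 3.228061
  V(1,+0) = exp(-r*dt) * [p_u*0.000000 + p_m*1.490000 + p_d*3.426733] = 1.458661
  V(1,+1) = exp(-r*dt) * [p_u*0.000000 + p_m*0.000000 + p_d*1.490000] = 0.209613
  V(0,+0) = exp(-r*dt) * [p_u*0.209613 + p_m*1.458661 + p_d*3.228061] = 1.449376

Answer: Price = V(0,0) = 1.4494


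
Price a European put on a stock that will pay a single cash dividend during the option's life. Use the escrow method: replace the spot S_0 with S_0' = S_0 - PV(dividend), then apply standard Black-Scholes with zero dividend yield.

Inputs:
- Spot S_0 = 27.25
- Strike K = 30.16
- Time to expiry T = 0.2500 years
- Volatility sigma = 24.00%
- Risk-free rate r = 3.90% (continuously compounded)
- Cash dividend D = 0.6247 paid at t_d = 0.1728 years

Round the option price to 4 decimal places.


PV(D) = D * exp(-r * t_d) = 0.6247 * 0.99328346 = 0.62050418
S_0' = S_0 - PV(D) = 27.2500 - 0.62050418 = 26.62949582
d1 = (ln(S_0'/K) + (r + sigma^2/2)*T) / (sigma*sqrt(T)) = -0.89622563
d2 = d1 - sigma*sqrt(T) = -1.01622563
exp(-rT) = 0.99029738
N(-d1) = 0.81493387; N(-d2) = 0.84523902
P = K * exp(-rT) * N(-d2) - S_0' * N(-d1) = 30.1600 * 0.99029738 * 0.84523902 - 26.62949582 * 0.81493387 = 3.5438

Answer: Price = 3.5438


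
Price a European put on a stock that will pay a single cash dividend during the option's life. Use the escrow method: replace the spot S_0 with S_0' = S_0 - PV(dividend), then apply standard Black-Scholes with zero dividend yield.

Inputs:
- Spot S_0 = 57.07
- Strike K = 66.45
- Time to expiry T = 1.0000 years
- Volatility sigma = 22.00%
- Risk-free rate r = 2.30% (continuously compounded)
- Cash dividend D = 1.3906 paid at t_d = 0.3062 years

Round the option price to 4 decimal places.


PV(D) = D * exp(-r * t_d) = 1.3906 * 0.99298214 = 1.38084097
S_0' = S_0 - PV(D) = 57.0700 - 1.38084097 = 55.68915903
d1 = (ln(S_0'/K) + (r + sigma^2/2)*T) / (sigma*sqrt(T)) = -0.58847404
d2 = d1 - sigma*sqrt(T) = -0.80847404
exp(-rT) = 0.97726248
N(-d1) = 0.72189292; N(-d2) = 0.79059113
P = K * exp(-rT) * N(-d2) - S_0' * N(-d1) = 66.4500 * 0.97726248 * 0.79059113 - 55.68915903 * 0.72189292 = 11.1387

Answer: Price = 11.1387


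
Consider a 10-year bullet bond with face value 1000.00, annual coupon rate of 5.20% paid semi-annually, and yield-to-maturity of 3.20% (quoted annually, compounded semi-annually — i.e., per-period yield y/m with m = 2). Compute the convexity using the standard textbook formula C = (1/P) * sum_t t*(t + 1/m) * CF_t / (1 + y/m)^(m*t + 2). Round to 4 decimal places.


Coupon per period c = face * coupon_rate / m = 26.000000
Periods per year m = 2; per-period yield y/m = 0.016000
Number of cashflows N = 20
Cashflows (t years, CF_t, discount factor 1/(1+y/m)^(m*t), PV):
  t = 0.5000: CF_t = 26.000000, DF = 0.984252, PV = 25.590551
  t = 1.0000: CF_t = 26.000000, DF = 0.968752, PV = 25.187550
  t = 1.5000: CF_t = 26.000000, DF = 0.953496, PV = 24.790896
  t = 2.0000: CF_t = 26.000000, DF = 0.938480, PV = 24.400488
  t = 2.5000: CF_t = 26.000000, DF = 0.923701, PV = 24.016229
  t = 3.0000: CF_t = 26.000000, DF = 0.909155, PV = 23.638020
  t = 3.5000: CF_t = 26.000000, DF = 0.894837, PV = 23.265768
  t = 4.0000: CF_t = 26.000000, DF = 0.880745, PV = 22.899378
  t = 4.5000: CF_t = 26.000000, DF = 0.866875, PV = 22.538758
  t = 5.0000: CF_t = 26.000000, DF = 0.853224, PV = 22.183817
  t = 5.5000: CF_t = 26.000000, DF = 0.839787, PV = 21.834465
  t = 6.0000: CF_t = 26.000000, DF = 0.826562, PV = 21.490615
  t = 6.5000: CF_t = 26.000000, DF = 0.813545, PV = 21.152181
  t = 7.0000: CF_t = 26.000000, DF = 0.800734, PV = 20.819075
  t = 7.5000: CF_t = 26.000000, DF = 0.788124, PV = 20.491216
  t = 8.0000: CF_t = 26.000000, DF = 0.775712, PV = 20.168520
  t = 8.5000: CF_t = 26.000000, DF = 0.763496, PV = 19.850905
  t = 9.0000: CF_t = 26.000000, DF = 0.751473, PV = 19.538292
  t = 9.5000: CF_t = 26.000000, DF = 0.739639, PV = 19.230603
  t = 10.0000: CF_t = 1026.000000, DF = 0.727991, PV = 746.918475
Price P = sum_t PV_t = 1170.005802
Convexity numerator sum_t t*(t + 1/m) * CF_t / (1+y/m)^(m*t + 2):
  t = 0.5000: term = 12.395448
  t = 1.0000: term = 36.600732
  t = 1.5000: term = 72.048686
  t = 2.0000: term = 118.190101
  t = 2.5000: term = 174.493260
  t = 3.0000: term = 240.443468
  t = 3.5000: term = 315.542609
  t = 4.0000: term = 399.308701
  t = 4.5000: term = 491.275469
  t = 5.0000: term = 590.991924
  t = 5.5000: term = 698.021958
  t = 6.0000: term = 811.943938
  t = 6.5000: term = 932.350323
  t = 7.0000: term = 1058.847277
  t = 7.5000: term = 1191.054305
  t = 8.0000: term = 1328.603884
  t = 8.5000: term = 1471.141111
  t = 9.0000: term = 1618.323362
  t = 9.5000: term = 1769.819950
  t = 10.0000: term = 75975.765578
Convexity = (1/P) * sum = 89307.162085 / 1170.005802 = 76.330529

Answer: Convexity = 76.3305


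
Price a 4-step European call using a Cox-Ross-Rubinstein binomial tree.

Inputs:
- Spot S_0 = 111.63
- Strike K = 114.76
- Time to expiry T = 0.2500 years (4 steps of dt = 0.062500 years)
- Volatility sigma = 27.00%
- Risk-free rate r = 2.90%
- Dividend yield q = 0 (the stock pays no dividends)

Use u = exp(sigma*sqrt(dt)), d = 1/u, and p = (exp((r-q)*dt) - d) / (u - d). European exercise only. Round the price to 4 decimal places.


dt = T/N = 0.062500
u = exp(sigma*sqrt(dt)) = 1.069830; d = 1/u = 0.934728
p = (exp((r-q)*dt) - d) / (u - d) = 0.496559
Discount per step: exp(-r*dt) = 0.998189
Stock lattice S(k, i) with i counting down-moves:
  k=0: S(0,0) = 111.6300
  k=1: S(1,0) = 119.4252; S(1,1) = 104.3437
  k=2: S(2,0) = 127.7646; S(2,1) = 111.6300; S(2,2) = 97.5329
  k=3: S(3,0) = 136.6865; S(3,1) = 119.4252; S(3,2) = 104.3437; S(3,3) = 91.1667
  k=4: S(4,0) = 146.2313; S(4,1) = 127.7646; S(4,2) = 111.6300; S(4,3) = 97.5329; S(4,4) = 85.2161
Terminal payoffs V(N, i) = max(S_T - K, 0):
  V(4,0) = 31.471332; V(4,1) = 13.004641; V(4,2) = 0.000000; V(4,3) = 0.000000; V(4,4) = 0.000000
Backward induction: V(k, i) = exp(-r*dt) * [p * V(k+1, i) + (1-p) * V(k+1, i+1)].
  V(3,0) = exp(-r*dt) * [p*31.471332 + (1-p)*13.004641] = 22.134293
  V(3,1) = exp(-r*dt) * [p*13.004641 + (1-p)*0.000000] = 6.445882
  V(3,2) = exp(-r*dt) * [p*0.000000 + (1-p)*0.000000] = 0.000000
  V(3,3) = exp(-r*dt) * [p*0.000000 + (1-p)*0.000000] = 0.000000
  V(2,0) = exp(-r*dt) * [p*22.134293 + (1-p)*6.445882] = 14.210329
  V(2,1) = exp(-r*dt) * [p*6.445882 + (1-p)*0.000000] = 3.194966
  V(2,2) = exp(-r*dt) * [p*0.000000 + (1-p)*0.000000] = 0.000000
  V(1,0) = exp(-r*dt) * [p*14.210329 + (1-p)*3.194966] = 8.649057
  V(1,1) = exp(-r*dt) * [p*3.194966 + (1-p)*0.000000] = 1.583617
  V(0,0) = exp(-r*dt) * [p*8.649057 + (1-p)*1.583617] = 5.082806

Answer: Price = V(0,0) = 5.0828


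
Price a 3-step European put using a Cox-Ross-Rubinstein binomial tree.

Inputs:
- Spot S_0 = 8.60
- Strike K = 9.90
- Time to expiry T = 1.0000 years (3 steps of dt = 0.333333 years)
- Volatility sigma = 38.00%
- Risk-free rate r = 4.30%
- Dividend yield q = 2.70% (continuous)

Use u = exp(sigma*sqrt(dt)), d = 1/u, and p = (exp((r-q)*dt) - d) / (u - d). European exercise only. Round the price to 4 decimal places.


Answer: Price = V(0,0) = 1.9919

Derivation:
dt = T/N = 0.333333
u = exp(sigma*sqrt(dt)) = 1.245321; d = 1/u = 0.803006
p = (exp((r-q)*dt) - d) / (u - d) = 0.457461
Discount per step: exp(-r*dt) = 0.985769
Stock lattice S(k, i) with i counting down-moves:
  k=0: S(0,0) = 8.6000
  k=1: S(1,0) = 10.7098; S(1,1) = 6.9059
  k=2: S(2,0) = 13.3371; S(2,1) = 8.6000; S(2,2) = 5.5454
  k=3: S(3,0) = 16.6089; S(3,1) = 10.7098; S(3,2) = 6.9059; S(3,3) = 4.4530
Terminal payoffs V(N, i) = max(K - S_T, 0):
  V(3,0) = 0.000000; V(3,1) = 0.000000; V(3,2) = 2.994148; V(3,3) = 5.446978
Backward induction: V(k, i) = exp(-r*dt) * [p * V(k+1, i) + (1-p) * V(k+1, i+1)].
  V(2,0) = exp(-r*dt) * [p*0.000000 + (1-p)*0.000000] = 0.000000
  V(2,1) = exp(-r*dt) * [p*0.000000 + (1-p)*2.994148] = 1.601326
  V(2,2) = exp(-r*dt) * [p*2.994148 + (1-p)*5.446978] = 4.263357
  V(1,0) = exp(-r*dt) * [p*0.000000 + (1-p)*1.601326] = 0.856418
  V(1,1) = exp(-r*dt) * [p*1.601326 + (1-p)*4.263357] = 3.002240
  V(0,0) = exp(-r*dt) * [p*0.856418 + (1-p)*3.002240] = 1.991856


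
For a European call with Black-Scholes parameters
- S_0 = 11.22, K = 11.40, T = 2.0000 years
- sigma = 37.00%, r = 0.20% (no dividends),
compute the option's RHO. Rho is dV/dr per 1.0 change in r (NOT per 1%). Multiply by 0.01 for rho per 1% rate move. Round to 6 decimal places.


d1 = 0.2388578895; d2 = -0.2844011286
phi(d1) = 0.3877226251; exp(-qT) = 1.0000000000; exp(-rT) = 0.9960079893
N(d2) = 0.3880514971
Rho = K*T*exp(-rT)*N(d2) = 11.4000 * 2.0000 * 0.9960079893 * 0.3880514971 = 8.812255

Answer: Rho = 8.812255


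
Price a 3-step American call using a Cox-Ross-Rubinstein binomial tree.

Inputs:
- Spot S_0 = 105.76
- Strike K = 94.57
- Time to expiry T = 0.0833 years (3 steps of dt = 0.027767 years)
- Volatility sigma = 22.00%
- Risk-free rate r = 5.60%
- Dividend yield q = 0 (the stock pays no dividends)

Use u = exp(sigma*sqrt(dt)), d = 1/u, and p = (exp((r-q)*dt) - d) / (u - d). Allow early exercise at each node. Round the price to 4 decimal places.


Answer: Price = V(0,0) = 11.6301

Derivation:
dt = T/N = 0.027767
u = exp(sigma*sqrt(dt)) = 1.037340; d = 1/u = 0.964004
p = (exp((r-q)*dt) - d) / (u - d) = 0.512056
Discount per step: exp(-r*dt) = 0.998446
Stock lattice S(k, i) with i counting down-moves:
  k=0: S(0,0) = 105.7600
  k=1: S(1,0) = 109.7090; S(1,1) = 101.9531
  k=2: S(2,0) = 113.8055; S(2,1) = 105.7600; S(2,2) = 98.2833
  k=3: S(3,0) = 118.0550; S(3,1) = 109.7090; S(3,2) = 101.9531; S(3,3) = 94.7455
Terminal payoffs V(N, i) = max(S_T - K, 0):
  V(3,0) = 23.484971; V(3,1) = 15.139033; V(3,2) = 7.383114; V(3,3) = 0.175503
Backward induction: V(k, i) = exp(-r*dt) * [p * V(k+1, i) + (1-p) * V(k+1, i+1)]; then take max(V_cont, immediate exercise) for American.
  V(2,0) = exp(-r*dt) * [p*23.484971 + (1-p)*15.139033] = 19.382457; exercise = 19.235522; V(2,0) = max -> 19.382457
  V(2,1) = exp(-r*dt) * [p*15.139033 + (1-p)*7.383114] = 11.336936; exercise = 11.190000; V(2,1) = max -> 11.336936
  V(2,2) = exp(-r*dt) * [p*7.383114 + (1-p)*0.175503] = 3.860195; exercise = 3.713259; V(2,2) = max -> 3.860195
  V(1,0) = exp(-r*dt) * [p*19.382457 + (1-p)*11.336936] = 15.432676; exercise = 15.139033; V(1,0) = max -> 15.432676
  V(1,1) = exp(-r*dt) * [p*11.336936 + (1-p)*3.860195] = 7.676758; exercise = 7.383114; V(1,1) = max -> 7.676758
  V(0,0) = exp(-r*dt) * [p*15.432676 + (1-p)*7.676758] = 11.630123; exercise = 11.190000; V(0,0) = max -> 11.630123


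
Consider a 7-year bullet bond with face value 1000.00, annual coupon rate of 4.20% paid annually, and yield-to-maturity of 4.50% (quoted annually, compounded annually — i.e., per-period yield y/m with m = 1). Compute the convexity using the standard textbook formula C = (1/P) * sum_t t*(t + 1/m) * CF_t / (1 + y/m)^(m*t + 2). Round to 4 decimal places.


Answer: Convexity = 43.5356

Derivation:
Coupon per period c = face * coupon_rate / m = 42.000000
Periods per year m = 1; per-period yield y/m = 0.045000
Number of cashflows N = 7
Cashflows (t years, CF_t, discount factor 1/(1+y/m)^(m*t), PV):
  t = 1.0000: CF_t = 42.000000, DF = 0.956938, PV = 40.191388
  t = 2.0000: CF_t = 42.000000, DF = 0.915730, PV = 38.460658
  t = 3.0000: CF_t = 42.000000, DF = 0.876297, PV = 36.804457
  t = 4.0000: CF_t = 42.000000, DF = 0.838561, PV = 35.219576
  t = 5.0000: CF_t = 42.000000, DF = 0.802451, PV = 33.702944
  t = 6.0000: CF_t = 42.000000, DF = 0.767896, PV = 32.251621
  t = 7.0000: CF_t = 1042.000000, DF = 0.734828, PV = 765.691253
Price P = sum_t PV_t = 982.321897
Convexity numerator sum_t t*(t + 1/m) * CF_t / (1+y/m)^(m*t + 2):
  t = 1.0000: term = 73.608915
  t = 2.0000: term = 211.317459
  t = 3.0000: term = 404.435327
  t = 4.0000: term = 645.032420
  t = 5.0000: term = 925.883857
  t = 6.0000: term = 1240.418564
  t = 7.0000: term = 39265.319166
Convexity = (1/P) * sum = 42766.015708 / 982.321897 = 43.535643


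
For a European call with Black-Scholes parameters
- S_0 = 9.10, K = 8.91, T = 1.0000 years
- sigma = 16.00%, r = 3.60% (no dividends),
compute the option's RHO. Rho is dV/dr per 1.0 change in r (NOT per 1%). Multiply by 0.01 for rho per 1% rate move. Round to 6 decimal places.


d1 = 0.4368760753; d2 = 0.2768760753
phi(d1) = 0.3626312194; exp(-qT) = 1.0000000000; exp(-rT) = 0.9646402935
N(d2) = 0.6090623681
Rho = K*T*exp(-rT)*N(d2) = 8.9100 * 1.0000 * 0.9646402935 * 0.6090623681 = 5.234858

Answer: Rho = 5.234858


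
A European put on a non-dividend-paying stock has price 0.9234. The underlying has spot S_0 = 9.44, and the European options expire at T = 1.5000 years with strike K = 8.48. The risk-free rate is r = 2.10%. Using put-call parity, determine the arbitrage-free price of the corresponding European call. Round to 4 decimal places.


Put-call parity: C - P = S_0 * exp(-qT) - K * exp(-rT).
S_0 * exp(-qT) = 9.4400 * 1.00000000 = 9.44000000
K * exp(-rT) = 8.4800 * 0.96899096 = 8.21704331
C = P + S*exp(-qT) - K*exp(-rT)
C = 0.9234 + 9.44000000 - 8.21704331 = 2.1464

Answer: Call price = 2.1464


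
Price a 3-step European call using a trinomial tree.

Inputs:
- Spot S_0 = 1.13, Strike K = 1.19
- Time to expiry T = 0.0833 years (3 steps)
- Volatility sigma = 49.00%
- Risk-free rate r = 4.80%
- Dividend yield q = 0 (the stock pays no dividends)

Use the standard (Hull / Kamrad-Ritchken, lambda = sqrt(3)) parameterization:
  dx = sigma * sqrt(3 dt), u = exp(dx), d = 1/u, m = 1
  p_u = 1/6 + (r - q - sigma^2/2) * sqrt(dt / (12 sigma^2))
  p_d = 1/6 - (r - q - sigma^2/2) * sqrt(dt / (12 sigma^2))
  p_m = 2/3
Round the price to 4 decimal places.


Answer: Price = V(0,0) = 0.0430

Derivation:
dt = T/N = 0.027767; dx = sigma*sqrt(3*dt) = 0.141423
u = exp(dx) = 1.151911; d = 1/u = 0.868122
p_u = 0.159594, p_m = 0.666667, p_d = 0.173740
Discount per step: exp(-r*dt) = 0.998668
Stock lattice S(k, j) with j the centered position index:
  k=0: S(0,+0) = 1.1300
  k=1: S(1,-1) = 0.9810; S(1,+0) = 1.1300; S(1,+1) = 1.3017
  k=2: S(2,-2) = 0.8516; S(2,-1) = 0.9810; S(2,+0) = 1.1300; S(2,+1) = 1.3017; S(2,+2) = 1.4994
  k=3: S(3,-3) = 0.7393; S(3,-2) = 0.8516; S(3,-1) = 0.9810; S(3,+0) = 1.1300; S(3,+1) = 1.3017; S(3,+2) = 1.4994; S(3,+3) = 1.7272
Terminal payoffs V(N, j) = max(S_T - K, 0):
  V(3,-3) = 0.000000; V(3,-2) = 0.000000; V(3,-1) = 0.000000; V(3,+0) = 0.000000; V(3,+1) = 0.111660; V(3,+2) = 0.309396; V(3,+3) = 0.537172
Backward induction: V(k, j) = exp(-r*dt) * [p_u * V(k+1, j+1) + p_m * V(k+1, j) + p_d * V(k+1, j-1)]
  V(2,-2) = exp(-r*dt) * [p_u*0.000000 + p_m*0.000000 + p_d*0.000000] = 0.000000
  V(2,-1) = exp(-r*dt) * [p_u*0.000000 + p_m*0.000000 + p_d*0.000000] = 0.000000
  V(2,+0) = exp(-r*dt) * [p_u*0.111660 + p_m*0.000000 + p_d*0.000000] = 0.017796
  V(2,+1) = exp(-r*dt) * [p_u*0.309396 + p_m*0.111660 + p_d*0.000000] = 0.123653
  V(2,+2) = exp(-r*dt) * [p_u*0.537172 + p_m*0.309396 + p_d*0.111660] = 0.310978
  V(1,-1) = exp(-r*dt) * [p_u*0.017796 + p_m*0.000000 + p_d*0.000000] = 0.002836
  V(1,+0) = exp(-r*dt) * [p_u*0.123653 + p_m*0.017796 + p_d*0.000000] = 0.031556
  V(1,+1) = exp(-r*dt) * [p_u*0.310978 + p_m*0.123653 + p_d*0.017796] = 0.134977
  V(0,+0) = exp(-r*dt) * [p_u*0.134977 + p_m*0.031556 + p_d*0.002836] = 0.043014
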